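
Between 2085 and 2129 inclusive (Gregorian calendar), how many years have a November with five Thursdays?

12

November has 30 days; it has five Thursdays when Thursday falls among the first (month-length − 28) days — i.e. when November 1 is one of Thursday/Wednesday.
November 1 by year: 2085:Thu✓ 2086:Fri 2087:Sat 2088:Mon 2089:Tue 2090:Wed✓ 2091:Thu✓ 2092:Sat 2093:Sun 2094:Mon 2095:Tue 2096:Thu✓ 2097:Fri 2098:Sat 2099:Sun …(15 more)… 2115:Fri 2116:Sun 2117:Mon 2118:Tue 2119:Wed✓ 2120:Fri 2121:Sat 2122:Sun 2123:Mon 2124:Wed✓ 2125:Thu✓ 2126:Fri 2127:Sat 2128:Mon 2129:Tue
Years with five Thursdays: 2085, 2090, 2091, 2096, 2102, 2103, 2108, 2113, 2114, 2119, 2124, 2125 → 12.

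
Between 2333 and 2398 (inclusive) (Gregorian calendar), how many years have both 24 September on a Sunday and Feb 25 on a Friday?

Check each year's weekday for 24 September and Feb 25:
  2333: Sun/Sat  2334: Mon/Sun  2335: Tue/Mon  2336: Thu/Tue  2337: Fri/Thu  2338: Sat/Fri  2339: Sun/Sat  2340: Tue/Sun  2341: Wed/Tue  2342: Thu/Wed  2343: Fri/Thu  2344: Sun/Fri ✓  2345: Mon/Sun  2346: Tue/Mon  …(38 more)…  2385: Tue/Mon  2386: Wed/Tue  2387: Thu/Wed  2388: Sat/Thu  2389: Sun/Sat  2390: Mon/Sun  2391: Tue/Mon  2392: Thu/Tue  2393: Fri/Thu  2394: Sat/Fri  2395: Sun/Sat  2396: Tue/Sun  2397: Wed/Tue  2398: Thu/Wed
Both conditions hold in: 2344, 2372 — 2.

2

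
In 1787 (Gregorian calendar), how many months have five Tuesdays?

A month of length L has five Tuesdays iff its first Tuesday is on day ≤ L−28 (so day 1–3 in a 31-day month, 1–2 in a 30-day month, day 1 in a leap February).
Checking each month of 1787: Jan starts Mon (31d) ✓; Feb starts Thu (28d); Mar starts Thu (31d); Apr starts Sun (30d); May starts Tue (31d) ✓; Jun starts Fri (30d); Jul starts Sun (31d) ✓; Aug starts Wed (31d); Sep starts Sat (30d); Oct starts Mon (31d) ✓; Nov starts Thu (30d); Dec starts Sat (31d).
Five-Tuesday months: January, May, July, October → 4.

4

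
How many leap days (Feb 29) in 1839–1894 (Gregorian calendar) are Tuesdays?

Leap years in 1839–1894: 14 of them.
Feb 29 weekday advances by 5 (mod 7) from one leap year to the next four years later (or differs when a century non-leap intervenes).
Leap-day weekdays: 1840:Sat 1844:Thu 1848:Tue✓ 1852:Sun 1856:Fri 1860:Wed 1864:Mon 1868:Sat 1872:Thu 1876:Tue✓ 1880:Sun 1884:Fri 1888:Wed 1892:Mon
Tuesday: 1848, 1876 → 2.

2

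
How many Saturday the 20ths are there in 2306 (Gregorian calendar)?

2

Check the 20th of each month of 2306: Jan 20: Sat, Feb 20: Tue, Mar 20: Tue, Apr 20: Fri, May 20: Sun, Jun 20: Wed, Jul 20: Fri, Aug 20: Mon, Sep 20: Thu, Oct 20: Sat, Nov 20: Tue, Dec 20: Thu.
Saturday occurs in January, October — 2 months.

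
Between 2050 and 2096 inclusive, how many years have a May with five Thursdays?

20

May has 31 days; it has five Thursdays when Thursday falls among the first (month-length − 28) days — i.e. when May 1 is one of Thursday/Wednesday/Tuesday.
May 1 by year: 2050:Sun 2051:Mon 2052:Wed✓ 2053:Thu✓ 2054:Fri 2055:Sat 2056:Mon 2057:Tue✓ 2058:Wed✓ 2059:Thu✓ 2060:Sat 2061:Sun 2062:Mon 2063:Tue✓ 2064:Thu✓ …(17 more)… 2082:Fri 2083:Sat 2084:Mon 2085:Tue✓ 2086:Wed✓ 2087:Thu✓ 2088:Sat 2089:Sun 2090:Mon 2091:Tue✓ 2092:Thu✓ 2093:Fri 2094:Sat 2095:Sun 2096:Tue✓
Years with five Thursdays: 2052, 2053, 2057, 2058, 2059, 2063, 2064, 2068, 2069, 2070, 2074, 2075, 2080, 2081, 2085, 2086, 2087, 2091, 2092, 2096 → 20.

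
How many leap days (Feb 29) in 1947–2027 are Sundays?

3

Leap years in 1947–2027: 20 of them.
Feb 29 weekday advances by 5 (mod 7) from one leap year to the next four years later (or differs when a century non-leap intervenes).
Leap-day weekdays: 1948:Sun✓ 1952:Fri 1956:Wed 1960:Mon 1964:Sat 1968:Thu 1972:Tue 1976:Sun✓ 1980:Fri 1984:Wed 1988:Mon 1992:Sat 1996:Thu 2000:Tue 2004:Sun✓ 2008:Fri 2012:Wed 2016:Mon 2020:Sat 2024:Thu
Sunday: 1948, 1976, 2004 → 3.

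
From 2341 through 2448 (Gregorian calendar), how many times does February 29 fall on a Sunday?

4

Leap years in 2341–2448: 27 of them.
Feb 29 weekday advances by 5 (mod 7) from one leap year to the next four years later (or differs when a century non-leap intervenes).
Leap-day weekdays: 2344:Tue 2348:Sun✓ 2352:Fri 2356:Wed 2360:Mon 2364:Sat 2368:Thu 2372:Tue 2376:Sun✓ 2380:Fri 2384:Wed 2388:Mon 2392:Sat 2396:Thu 2400:Tue 2404:Sun✓ 2408:Fri 2412:Wed 2416:Mon 2420:Sat 2424:Thu 2428:Tue 2432:Sun✓ 2436:Fri 2440:Wed 2444:Mon 2448:Sat
Sunday: 2348, 2376, 2404, 2432 → 4.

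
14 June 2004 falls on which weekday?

Monday

January 1, 2004 is a Thursday.
June 14 is day 166 of the year, i.e. 165 days after Jan 1.
165 mod 7 = 4, so advance 4 weekdays from Thursday: Monday.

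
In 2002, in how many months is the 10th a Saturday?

Check the 10th of each month of 2002: Jan 10: Thu, Feb 10: Sun, Mar 10: Sun, Apr 10: Wed, May 10: Fri, Jun 10: Mon, Jul 10: Wed, Aug 10: Sat, Sep 10: Tue, Oct 10: Thu, Nov 10: Sun, Dec 10: Tue.
Saturday occurs in August — 1 month.

1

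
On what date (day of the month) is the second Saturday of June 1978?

June 1, 1978 is a Thursday, so the first Saturday is the 3rd.
The second Saturday is 3 + 7 = 10.

10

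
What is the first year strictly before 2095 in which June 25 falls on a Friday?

2094

From one year to the next, a fixed date's weekday advances by 1, or by 2 when a Feb 29 lies between the two dates.
2095: June 25 is Saturday.
2094: Friday (−1)
June 25 falls on a Friday in 2094.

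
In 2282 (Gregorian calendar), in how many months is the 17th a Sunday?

2

Check the 17th of each month of 2282: Jan 17: Tue, Feb 17: Fri, Mar 17: Fri, Apr 17: Mon, May 17: Wed, Jun 17: Sat, Jul 17: Mon, Aug 17: Thu, Sep 17: Sun, Oct 17: Tue, Nov 17: Fri, Dec 17: Sun.
Sunday occurs in September, December — 2 months.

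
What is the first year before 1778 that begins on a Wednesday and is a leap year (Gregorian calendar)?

Jan 1 advances by 2 weekdays after a leap year and by 1 after a common year.
1778: Jan 1 is Thursday.
1777: Wednesday
1776: Monday (leap)
1775: Sunday
1774: Saturday
1773: Friday
1772: Wednesday (leap)
1772 begins on a Wednesday and is a leap year.

1772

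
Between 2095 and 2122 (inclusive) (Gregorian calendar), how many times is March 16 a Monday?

5

Track March 16's weekday year by year (advancing +1, or +2 across a Feb 29):
  2095: Wed  2096: Fri (+2)  2097: Sat (+1)  2098: Sun (+1)  2099: Mon (+1) ✓
  2100: Tue (+1)  2101: Wed (+1)  2102: Thu (+1)  2103: Fri (+1)  2104: Sun (+2)
  2105: Mon (+1) ✓  2106: Tue (+1)  2107: Wed (+1)  2108: Fri (+2)  2109: Sat (+1)
  2110: Sun (+1)  2111: Mon (+1) ✓  2112: Wed (+2)  2113: Thu (+1)  2114: Fri (+1)
  2115: Sat (+1)  2116: Mon (+2) ✓  2117: Tue (+1)  2118: Wed (+1)  2119: Thu (+1)
  2120: Sat (+2)  2121: Sun (+1)  2122: Mon (+1) ✓
Monday years: 2099, 2105, 2111, 2116, 2122 — 5 in total.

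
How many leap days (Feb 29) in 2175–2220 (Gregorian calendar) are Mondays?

Leap years in 2175–2220: 11 of them.
Feb 29 weekday advances by 5 (mod 7) from one leap year to the next four years later (or differs when a century non-leap intervenes).
Leap-day weekdays: 2176:Thu 2180:Tue 2184:Sun 2188:Fri 2192:Wed 2196:Mon✓ 2204:Wed 2208:Mon✓ 2212:Sat 2216:Thu 2220:Tue
Monday: 2196, 2208 → 2.

2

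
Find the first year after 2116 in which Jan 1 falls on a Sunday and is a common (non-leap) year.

Jan 1 advances by 2 weekdays after a leap year and by 1 after a common year.
2116: Jan 1 is Wednesday (leap).
2117: Friday
2118: Saturday
2119: Sunday
2119 begins on a Sunday and is a common year.

2119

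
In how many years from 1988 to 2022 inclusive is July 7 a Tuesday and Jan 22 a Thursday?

3

Check each year's weekday for July 7 and Jan 22:
  1988: Thu/Fri  1989: Fri/Sun  1990: Sat/Mon  1991: Sun/Tue  1992: Tue/Wed  1993: Wed/Fri  1994: Thu/Sat  1995: Fri/Sun  1996: Sun/Mon  1997: Mon/Wed  1998: Tue/Thu ✓  1999: Wed/Fri  2000: Fri/Sat  2001: Sat/Mon  …(7 more)…  2009: Tue/Thu ✓  2010: Wed/Fri  2011: Thu/Sat  2012: Sat/Sun  2013: Sun/Tue  2014: Mon/Wed  2015: Tue/Thu ✓  2016: Thu/Fri  2017: Fri/Sun  2018: Sat/Mon  2019: Sun/Tue  2020: Tue/Wed  2021: Wed/Fri  2022: Thu/Sat
Both conditions hold in: 1998, 2009, 2015 — 3.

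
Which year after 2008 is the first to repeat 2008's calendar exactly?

Two years share a calendar iff Jan 1 falls on the same weekday and both are leap or both are common. 2008: Jan 1 is Tuesday, leap year.
2009: Jan 1 Thursday, common
2010: Jan 1 Friday, common
2011: Jan 1 Saturday, common
2012: Jan 1 Sunday, leap
2013: Jan 1 Tuesday, common
2014: Jan 1 Wednesday, common
2015: Jan 1 Thursday, common
2016: Jan 1 Friday, leap
2017: Jan 1 Sunday, common
2018: Jan 1 Monday, common
2019: Jan 1 Tuesday, common
2020: Jan 1 Wednesday, leap
2021: Jan 1 Friday, common
2022: Jan 1 Saturday, common
2023: Jan 1 Sunday, common
2024: Jan 1 Monday, leap
2025: Jan 1 Wednesday, common
2026: Jan 1 Thursday, common
2027: Jan 1 Friday, common
2028: Jan 1 Saturday, leap
2029: Jan 1 Monday, common
2030: Jan 1 Tuesday, common
2031: Jan 1 Wednesday, common
2032: Jan 1 Thursday, leap
2033: Jan 1 Saturday, common
2034: Jan 1 Sunday, common
2035: Jan 1 Monday, common
2036: Jan 1 Tuesday, leap
2036 matches on both conditions.

2036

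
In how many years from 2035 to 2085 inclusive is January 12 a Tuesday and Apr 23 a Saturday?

Check each year's weekday for January 12 and Apr 23:
  2035: Fri/Mon  2036: Sat/Wed  2037: Mon/Thu  2038: Tue/Fri  2039: Wed/Sat  2040: Thu/Mon  2041: Sat/Tue  2042: Sun/Wed  2043: Mon/Thu  2044: Tue/Sat ✓  2045: Thu/Sun  2046: Fri/Mon  2047: Sat/Tue  2048: Sun/Thu  …(23 more)…  2072: Tue/Sat ✓  2073: Thu/Sun  2074: Fri/Mon  2075: Sat/Tue  2076: Sun/Thu  2077: Tue/Fri  2078: Wed/Sat  2079: Thu/Sun  2080: Fri/Tue  2081: Sun/Wed  2082: Mon/Thu  2083: Tue/Fri  2084: Wed/Sun  2085: Fri/Mon
Both conditions hold in: 2044, 2072 — 2.

2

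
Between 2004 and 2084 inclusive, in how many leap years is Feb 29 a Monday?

3

Leap years in 2004–2084: 21 of them.
Feb 29 weekday advances by 5 (mod 7) from one leap year to the next four years later (or differs when a century non-leap intervenes).
Leap-day weekdays: 2004:Sun 2008:Fri 2012:Wed 2016:Mon✓ 2020:Sat 2024:Thu 2028:Tue 2032:Sun 2036:Fri 2040:Wed 2044:Mon✓ 2048:Sat 2052:Thu 2056:Tue 2060:Sun 2064:Fri 2068:Wed 2072:Mon✓ 2076:Sat 2080:Thu 2084:Tue
Monday: 2016, 2044, 2072 → 3.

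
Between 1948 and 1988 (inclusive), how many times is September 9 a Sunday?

6

Track September 9's weekday year by year (advancing +1, or +2 across a Feb 29):
  1948: Thu  1949: Fri (+1)  1950: Sat (+1)  1951: Sun (+1) ✓  1952: Tue (+2)
  1953: Wed (+1)  1954: Thu (+1)  1955: Fri (+1)  1956: Sun (+2) ✓  1957: Mon (+1)
  1958: Tue (+1)  1959: Wed (+1)  1960: Fri (+2)  1961: Sat (+1)  … (13 more years) …
  1975: Tue (+1)  1976: Thu (+2)  1977: Fri (+1)  1978: Sat (+1)  1979: Sun (+1) ✓
  1980: Tue (+2)  1981: Wed (+1)  1982: Thu (+1)  1983: Fri (+1)  1984: Sun (+2) ✓
  1985: Mon (+1)  1986: Tue (+1)  1987: Wed (+1)  1988: Fri (+2)
Sunday years: 1951, 1956, 1962, 1973, 1979, 1984 — 6 in total.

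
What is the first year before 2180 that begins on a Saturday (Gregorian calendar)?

Jan 1 advances by 2 weekdays after a leap year and by 1 after a common year.
2180: Jan 1 is Saturday (leap).
2179: Friday
2178: Thursday
2177: Wednesday
2176: Monday (leap)
2175: Sunday
2174: Saturday
2174 begins on a Saturday

2174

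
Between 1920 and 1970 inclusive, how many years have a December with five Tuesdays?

December has 31 days; it has five Tuesdays when Tuesday falls among the first (month-length − 28) days — i.e. when December 1 is one of Tuesday/Monday/Sunday.
December 1 by year: 1920:Wed 1921:Thu 1922:Fri 1923:Sat 1924:Mon✓ 1925:Tue✓ 1926:Wed 1927:Thu 1928:Sat 1929:Sun✓ 1930:Mon✓ 1931:Tue✓ 1932:Thu 1933:Fri 1934:Sat …(21 more)… 1956:Sat 1957:Sun✓ 1958:Mon✓ 1959:Tue✓ 1960:Thu 1961:Fri 1962:Sat 1963:Sun✓ 1964:Tue✓ 1965:Wed 1966:Thu 1967:Fri 1968:Sun✓ 1969:Mon✓ 1970:Tue✓
Years with five Tuesdays: 1924, 1925, 1929, 1930, 1931, 1935, 1936, 1940, 1941, 1942, 1946, 1947, 1952, 1953, 1957, 1958, 1959, 1963, 1964, 1968, 1969, 1970 → 22.

22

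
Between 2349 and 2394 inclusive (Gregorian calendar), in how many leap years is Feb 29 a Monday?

Leap years in 2349–2394: 11 of them.
Feb 29 weekday advances by 5 (mod 7) from one leap year to the next four years later (or differs when a century non-leap intervenes).
Leap-day weekdays: 2352:Fri 2356:Wed 2360:Mon✓ 2364:Sat 2368:Thu 2372:Tue 2376:Sun 2380:Fri 2384:Wed 2388:Mon✓ 2392:Sat
Monday: 2360, 2388 → 2.

2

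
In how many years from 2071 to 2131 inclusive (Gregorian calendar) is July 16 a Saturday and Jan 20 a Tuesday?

0

Check each year's weekday for July 16 and Jan 20:
  2071: Thu/Tue  2072: Sat/Wed  2073: Sun/Fri  2074: Mon/Sat  2075: Tue/Sun  2076: Thu/Mon  2077: Fri/Wed  2078: Sat/Thu  2079: Sun/Fri  2080: Tue/Sat  2081: Wed/Mon  2082: Thu/Tue  2083: Fri/Wed  2084: Sun/Thu  …(33 more)…  2118: Sat/Thu  2119: Sun/Fri  2120: Tue/Sat  2121: Wed/Mon  2122: Thu/Tue  2123: Fri/Wed  2124: Sun/Thu  2125: Mon/Sat  2126: Tue/Sun  2127: Wed/Mon  2128: Fri/Tue  2129: Sat/Thu  2130: Sun/Fri  2131: Mon/Sat
Both conditions hold in: no year — 0.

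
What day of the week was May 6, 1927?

January 1, 1927 is a Saturday.
May 6 is day 126 of the year, i.e. 125 days after Jan 1.
125 mod 7 = 6, so advance 6 weekdays from Saturday: Friday.

Friday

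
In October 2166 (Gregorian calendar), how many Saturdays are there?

October 2166 has 31 days and begins on Wednesday.
The first Saturday is October 4.
Saturdays fall on 4, 11, 18, 25 — that's 4.

4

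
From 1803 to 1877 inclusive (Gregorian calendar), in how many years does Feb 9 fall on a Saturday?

Track Feb 9's weekday year by year (advancing +1, or +2 across a Feb 29):
  1803: Wed  1804: Thu (+1)  1805: Sat (+2) ✓  1806: Sun (+1)  1807: Mon (+1)
  1808: Tue (+1)  1809: Thu (+2)  1810: Fri (+1)  1811: Sat (+1) ✓  1812: Sun (+1)
  1813: Tue (+2)  1814: Wed (+1)  1815: Thu (+1)  1816: Fri (+1)  … (47 more years) …
  1864: Tue (+1)  1865: Thu (+2)  1866: Fri (+1)  1867: Sat (+1) ✓  1868: Sun (+1)
  1869: Tue (+2)  1870: Wed (+1)  1871: Thu (+1)  1872: Fri (+1)  1873: Sun (+2)
  1874: Mon (+1)  1875: Tue (+1)  1876: Wed (+1)  1877: Fri (+2)
Saturday years: 1805, 1811, 1822, 1828, 1833, 1839, 1850, 1856, 1861, 1867 — 10 in total.

10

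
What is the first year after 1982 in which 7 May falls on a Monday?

From one year to the next, a fixed date's weekday advances by 1, or by 2 when a Feb 29 lies between the two dates.
1982: May 7 is Friday.
1983: Saturday (+1)
1984: Monday (+2)
7 May falls on a Monday in 1984.

1984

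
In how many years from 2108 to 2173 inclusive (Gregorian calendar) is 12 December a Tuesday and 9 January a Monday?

7

Check each year's weekday for 12 December and 9 January:
  2108: Wed/Mon  2109: Thu/Wed  2110: Fri/Thu  2111: Sat/Fri  2112: Mon/Sat  2113: Tue/Mon ✓  2114: Wed/Tue  2115: Thu/Wed  2116: Sat/Thu  2117: Sun/Sat  2118: Mon/Sun  2119: Tue/Mon ✓  2120: Thu/Tue  2121: Fri/Thu  …(38 more)…  2160: Fri/Wed  2161: Sat/Fri  2162: Sun/Sat  2163: Mon/Sun  2164: Wed/Mon  2165: Thu/Wed  2166: Fri/Thu  2167: Sat/Fri  2168: Mon/Sat  2169: Tue/Mon ✓  2170: Wed/Tue  2171: Thu/Wed  2172: Sat/Thu  2173: Sun/Sat
Both conditions hold in: 2113, 2119, 2130, 2141, 2147, 2158, 2169 — 7.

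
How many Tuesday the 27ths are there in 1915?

2

Check the 27th of each month of 1915: Jan 27: Wed, Feb 27: Sat, Mar 27: Sat, Apr 27: Tue, May 27: Thu, Jun 27: Sun, Jul 27: Tue, Aug 27: Fri, Sep 27: Mon, Oct 27: Wed, Nov 27: Sat, Dec 27: Mon.
Tuesday occurs in April, July — 2 months.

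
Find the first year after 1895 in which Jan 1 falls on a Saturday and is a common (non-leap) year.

1898

Jan 1 advances by 2 weekdays after a leap year and by 1 after a common year.
1895: Jan 1 is Tuesday.
1896: Wednesday (leap)
1897: Friday
1898: Saturday
1898 begins on a Saturday and is a common year.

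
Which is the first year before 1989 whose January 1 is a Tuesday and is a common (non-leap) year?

1985

Jan 1 advances by 2 weekdays after a leap year and by 1 after a common year.
1989: Jan 1 is Sunday.
1988: Friday (leap)
1987: Thursday
1986: Wednesday
1985: Tuesday
1985 begins on a Tuesday and is a common year.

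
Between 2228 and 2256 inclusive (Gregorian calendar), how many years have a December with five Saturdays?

December has 31 days; it has five Saturdays when Saturday falls among the first (month-length − 28) days — i.e. when December 1 is one of Saturday/Friday/Thursday.
December 1 by year: 2228:Mon 2229:Tue 2230:Wed 2231:Thu✓ 2232:Sat✓ 2233:Sun 2234:Mon 2235:Tue 2236:Thu✓ 2237:Fri✓ 2238:Sat✓ 2239:Sun 2240:Tue 2241:Wed 2242:Thu✓ 2243:Fri✓ 2244:Sun 2245:Mon 2246:Tue 2247:Wed 2248:Fri✓ 2249:Sat✓ 2250:Sun 2251:Mon 2252:Wed 2253:Thu✓ 2254:Fri✓ 2255:Sat✓ 2256:Mon
Years with five Saturdays: 2231, 2232, 2236, 2237, 2238, 2242, 2243, 2248, 2249, 2253, 2254, 2255 → 12.

12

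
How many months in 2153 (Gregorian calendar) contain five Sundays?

4

A month of length L has five Sundays iff its first Sunday is on day ≤ L−28 (so day 1–3 in a 31-day month, 1–2 in a 30-day month, day 1 in a leap February).
Checking each month of 2153: Jan starts Mon (31d); Feb starts Thu (28d); Mar starts Thu (31d); Apr starts Sun (30d) ✓; May starts Tue (31d); Jun starts Fri (30d); Jul starts Sun (31d) ✓; Aug starts Wed (31d); Sep starts Sat (30d) ✓; Oct starts Mon (31d); Nov starts Thu (30d); Dec starts Sat (31d) ✓.
Five-Sunday months: April, July, September, December → 4.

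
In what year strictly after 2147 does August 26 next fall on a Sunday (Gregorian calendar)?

From one year to the next, a fixed date's weekday advances by 1, or by 2 when a Feb 29 lies between the two dates.
2147: August 26 is Saturday.
2148: Monday (+2)
2149: Tuesday (+1)
2150: Wednesday (+1)
2151: Thursday (+1)
2152: Saturday (+2)
2153: Sunday (+1)
August 26 falls on a Sunday in 2153.

2153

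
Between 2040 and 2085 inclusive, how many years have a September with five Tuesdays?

13

September has 30 days; it has five Tuesdays when Tuesday falls among the first (month-length − 28) days — i.e. when September 1 is one of Tuesday/Monday.
September 1 by year: 2040:Sat 2041:Sun 2042:Mon✓ 2043:Tue✓ 2044:Thu 2045:Fri 2046:Sat 2047:Sun 2048:Tue✓ 2049:Wed 2050:Thu 2051:Fri 2052:Sun 2053:Mon✓ 2054:Tue✓ …(16 more)… 2071:Tue✓ 2072:Thu 2073:Fri 2074:Sat 2075:Sun 2076:Tue✓ 2077:Wed 2078:Thu 2079:Fri 2080:Sun 2081:Mon✓ 2082:Tue✓ 2083:Wed 2084:Fri 2085:Sat
Years with five Tuesdays: 2042, 2043, 2048, 2053, 2054, 2059, 2064, 2065, 2070, 2071, 2076, 2081, 2082 → 13.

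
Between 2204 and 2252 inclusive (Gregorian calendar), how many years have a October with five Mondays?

October has 31 days; it has five Mondays when Monday falls among the first (month-length − 28) days — i.e. when October 1 is one of Monday/Sunday/Saturday.
October 1 by year: 2204:Mon✓ 2205:Tue 2206:Wed 2207:Thu 2208:Sat✓ 2209:Sun✓ 2210:Mon✓ 2211:Tue 2212:Thu 2213:Fri 2214:Sat✓ 2215:Sun✓ 2216:Tue 2217:Wed 2218:Thu …(19 more)… 2238:Mon✓ 2239:Tue 2240:Thu 2241:Fri 2242:Sat✓ 2243:Sun✓ 2244:Tue 2245:Wed 2246:Thu 2247:Fri 2248:Sun✓ 2249:Mon✓ 2250:Tue 2251:Wed 2252:Fri
Years with five Mondays: 2204, 2208, 2209, 2210, 2214, 2215, 2220, 2221, 2225, 2226, 2227, 2231, 2232, 2236, 2237, 2238, 2242, 2243, 2248, 2249 → 20.

20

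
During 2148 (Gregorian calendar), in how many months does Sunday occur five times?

4

A month of length L has five Sundays iff its first Sunday is on day ≤ L−28 (so day 1–3 in a 31-day month, 1–2 in a 30-day month, day 1 in a leap February).
Checking each month of 2148: Jan starts Mon (31d); Feb starts Thu (29d); Mar starts Fri (31d) ✓; Apr starts Mon (30d); May starts Wed (31d); Jun starts Sat (30d) ✓; Jul starts Mon (31d); Aug starts Thu (31d); Sep starts Sun (30d) ✓; Oct starts Tue (31d); Nov starts Fri (30d); Dec starts Sun (31d) ✓.
Five-Sunday months: March, June, September, December → 4.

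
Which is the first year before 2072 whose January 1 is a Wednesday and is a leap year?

Jan 1 advances by 2 weekdays after a leap year and by 1 after a common year.
2072: Jan 1 is Friday (leap).
2071: Thursday
2070: Wednesday
2069: Tuesday
2068: Sunday (leap)
2067: Saturday
2066: Friday
2065: Thursday
2064: Tuesday (leap)
2063: Monday
2062: Sunday
2061: Saturday
2060: Thursday (leap)
2059: Wednesday
2058: Tuesday
2057: Monday
2056: Saturday (leap)
2055: Friday
2054: Thursday
2053: Wednesday
2052: Monday (leap)
2051: Sunday
2050: Saturday
2049: Friday
2048: Wednesday (leap)
2048 begins on a Wednesday and is a leap year.

2048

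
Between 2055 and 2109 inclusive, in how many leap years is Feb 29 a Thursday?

1

Leap years in 2055–2109: 13 of them.
Feb 29 weekday advances by 5 (mod 7) from one leap year to the next four years later (or differs when a century non-leap intervenes).
Leap-day weekdays: 2056:Tue 2060:Sun 2064:Fri 2068:Wed 2072:Mon 2076:Sat 2080:Thu✓ 2084:Tue 2088:Sun 2092:Fri 2096:Wed 2104:Fri 2108:Wed
Thursday: 2080 → 1.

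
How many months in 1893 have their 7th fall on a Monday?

Check the 7th of each month of 1893: Jan 7: Sat, Feb 7: Tue, Mar 7: Tue, Apr 7: Fri, May 7: Sun, Jun 7: Wed, Jul 7: Fri, Aug 7: Mon, Sep 7: Thu, Oct 7: Sat, Nov 7: Tue, Dec 7: Thu.
Monday occurs in August — 1 month.

1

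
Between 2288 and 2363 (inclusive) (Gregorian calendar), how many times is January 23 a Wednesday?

12

Track January 23's weekday year by year (advancing +1, or +2 across a Feb 29):
  2288: Mon  2289: Wed (+2) ✓  2290: Thu (+1)  2291: Fri (+1)  2292: Sat (+1)
  2293: Mon (+2)  2294: Tue (+1)  2295: Wed (+1) ✓  2296: Thu (+1)  2297: Sat (+2)
  2298: Sun (+1)  2299: Mon (+1)  2300: Tue (+1)  2301: Wed (+1) ✓  … (48 more years) …
  2350: Mon (+1)  2351: Tue (+1)  2352: Wed (+1) ✓  2353: Fri (+2)  2354: Sat (+1)
  2355: Sun (+1)  2356: Mon (+1)  2357: Wed (+2) ✓  2358: Thu (+1)  2359: Fri (+1)
  2360: Sat (+1)  2361: Mon (+2)  2362: Tue (+1)  2363: Wed (+1) ✓
Wednesday years: 2289, 2295, 2301, 2307, 2318, 2324, 2329, 2335, 2346, 2352, 2357, 2363 — 12 in total.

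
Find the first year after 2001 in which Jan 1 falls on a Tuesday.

2002

Jan 1 advances by 2 weekdays after a leap year and by 1 after a common year.
2001: Jan 1 is Monday.
2002: Tuesday
2002 begins on a Tuesday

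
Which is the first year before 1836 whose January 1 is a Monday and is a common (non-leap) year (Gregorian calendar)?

1827

Jan 1 advances by 2 weekdays after a leap year and by 1 after a common year.
1836: Jan 1 is Friday (leap).
1835: Thursday
1834: Wednesday
1833: Tuesday
1832: Sunday (leap)
1831: Saturday
1830: Friday
1829: Thursday
1828: Tuesday (leap)
1827: Monday
1827 begins on a Monday and is a common year.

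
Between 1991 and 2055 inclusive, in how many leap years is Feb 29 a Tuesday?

2

Leap years in 1991–2055: 16 of them.
Feb 29 weekday advances by 5 (mod 7) from one leap year to the next four years later (or differs when a century non-leap intervenes).
Leap-day weekdays: 1992:Sat 1996:Thu 2000:Tue✓ 2004:Sun 2008:Fri 2012:Wed 2016:Mon 2020:Sat 2024:Thu 2028:Tue✓ 2032:Sun 2036:Fri 2040:Wed 2044:Mon 2048:Sat 2052:Thu
Tuesday: 2000, 2028 → 2.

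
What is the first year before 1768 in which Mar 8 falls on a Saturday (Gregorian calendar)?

From one year to the next, a fixed date's weekday advances by 1, or by 2 when a Feb 29 lies between the two dates.
1768: March 8 is Tuesday.
1767: Sunday (−2)
1766: Saturday (−1)
Mar 8 falls on a Saturday in 1766.

1766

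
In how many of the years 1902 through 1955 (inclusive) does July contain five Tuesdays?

22

July has 31 days; it has five Tuesdays when Tuesday falls among the first (month-length − 28) days — i.e. when July 1 is one of Tuesday/Monday/Sunday.
July 1 by year: 1902:Tue✓ 1903:Wed 1904:Fri 1905:Sat 1906:Sun✓ 1907:Mon✓ 1908:Wed 1909:Thu 1910:Fri 1911:Sat 1912:Mon✓ 1913:Tue✓ 1914:Wed 1915:Thu 1916:Sat …(24 more)… 1941:Tue✓ 1942:Wed 1943:Thu 1944:Sat 1945:Sun✓ 1946:Mon✓ 1947:Tue✓ 1948:Thu 1949:Fri 1950:Sat 1951:Sun✓ 1952:Tue✓ 1953:Wed 1954:Thu 1955:Fri
Years with five Tuesdays: 1902, 1906, 1907, 1912, 1913, 1917, 1918, 1919, 1923, 1924, 1928, 1929, 1930, 1934, 1935, 1940, 1941, 1945, 1946, 1947, 1951, 1952 → 22.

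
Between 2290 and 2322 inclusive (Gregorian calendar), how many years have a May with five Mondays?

15

May has 31 days; it has five Mondays when Monday falls among the first (month-length − 28) days — i.e. when May 1 is one of Monday/Sunday/Saturday.
May 1 by year: 2290:Thu 2291:Fri 2292:Sun✓ 2293:Mon✓ 2294:Tue 2295:Wed 2296:Fri 2297:Sat✓ 2298:Sun✓ 2299:Mon✓ 2300:Tue 2301:Wed 2302:Thu 2303:Fri 2304:Sun✓ …(3 more)… 2308:Fri 2309:Sat✓ 2310:Sun✓ 2311:Mon✓ 2312:Wed 2313:Thu 2314:Fri 2315:Sat✓ 2316:Mon✓ 2317:Tue 2318:Wed 2319:Thu 2320:Sat✓ 2321:Sun✓ 2322:Mon✓
Years with five Mondays: 2292, 2293, 2297, 2298, 2299, 2304, 2305, 2309, 2310, 2311, 2315, 2316, 2320, 2321, 2322 → 15.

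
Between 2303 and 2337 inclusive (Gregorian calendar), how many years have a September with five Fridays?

September has 30 days; it has five Fridays when Friday falls among the first (month-length − 28) days — i.e. when September 1 is one of Friday/Thursday.
September 1 by year: 2303:Tue 2304:Thu✓ 2305:Fri✓ 2306:Sat 2307:Sun 2308:Tue 2309:Wed 2310:Thu✓ 2311:Fri✓ 2312:Sun 2313:Mon 2314:Tue 2315:Wed 2316:Fri✓ 2317:Sat …(5 more)… 2323:Sat 2324:Mon 2325:Tue 2326:Wed 2327:Thu✓ 2328:Sat 2329:Sun 2330:Mon 2331:Tue 2332:Thu✓ 2333:Fri✓ 2334:Sat 2335:Sun 2336:Tue 2337:Wed
Years with five Fridays: 2304, 2305, 2310, 2311, 2316, 2321, 2322, 2327, 2332, 2333 → 10.

10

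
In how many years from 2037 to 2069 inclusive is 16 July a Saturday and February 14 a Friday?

0

Check each year's weekday for 16 July and February 14:
  2037: Thu/Sat  2038: Fri/Sun  2039: Sat/Mon  2040: Mon/Tue  2041: Tue/Thu  2042: Wed/Fri  2043: Thu/Sat  2044: Sat/Sun  2045: Sun/Tue  2046: Mon/Wed  2047: Tue/Thu  2048: Thu/Fri  2049: Fri/Sun  2050: Sat/Mon  …(5 more)…  2056: Sun/Mon  2057: Mon/Wed  2058: Tue/Thu  2059: Wed/Fri  2060: Fri/Sat  2061: Sat/Mon  2062: Sun/Tue  2063: Mon/Wed  2064: Wed/Thu  2065: Thu/Sat  2066: Fri/Sun  2067: Sat/Mon  2068: Mon/Tue  2069: Tue/Thu
Both conditions hold in: no year — 0.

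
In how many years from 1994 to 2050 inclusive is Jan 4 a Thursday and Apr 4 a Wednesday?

6

Check each year's weekday for Jan 4 and Apr 4:
  1994: Tue/Mon  1995: Wed/Tue  1996: Thu/Thu  1997: Sat/Fri  1998: Sun/Sat  1999: Mon/Sun  2000: Tue/Tue  2001: Thu/Wed ✓  2002: Fri/Thu  2003: Sat/Fri  2004: Sun/Sun  2005: Tue/Mon  2006: Wed/Tue  2007: Thu/Wed ✓  …(29 more)…  2037: Sun/Sat  2038: Mon/Sun  2039: Tue/Mon  2040: Wed/Wed  2041: Fri/Thu  2042: Sat/Fri  2043: Sun/Sat  2044: Mon/Mon  2045: Wed/Tue  2046: Thu/Wed ✓  2047: Fri/Thu  2048: Sat/Sat  2049: Mon/Sun  2050: Tue/Mon
Both conditions hold in: 2001, 2007, 2018, 2029, 2035, 2046 — 6.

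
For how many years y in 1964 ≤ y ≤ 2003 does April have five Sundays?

April has 30 days; it has five Sundays when Sunday falls among the first (month-length − 28) days — i.e. when April 1 is one of Sunday/Saturday.
April 1 by year: 1964:Wed 1965:Thu 1966:Fri 1967:Sat✓ 1968:Mon 1969:Tue 1970:Wed 1971:Thu 1972:Sat✓ 1973:Sun✓ 1974:Mon 1975:Tue 1976:Thu 1977:Fri 1978:Sat✓ …(10 more)… 1989:Sat✓ 1990:Sun✓ 1991:Mon 1992:Wed 1993:Thu 1994:Fri 1995:Sat✓ 1996:Mon 1997:Tue 1998:Wed 1999:Thu 2000:Sat✓ 2001:Sun✓ 2002:Mon 2003:Tue
Years with five Sundays: 1967, 1972, 1973, 1978, 1979, 1984, 1989, 1990, 1995, 2000, 2001 → 11.

11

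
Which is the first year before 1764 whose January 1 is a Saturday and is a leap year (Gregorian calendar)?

Jan 1 advances by 2 weekdays after a leap year and by 1 after a common year.
1764: Jan 1 is Sunday (leap).
1763: Saturday
1762: Friday
1761: Thursday
1760: Tuesday (leap)
1759: Monday
1758: Sunday
1757: Saturday
1756: Thursday (leap)
1755: Wednesday
1754: Tuesday
1753: Monday
1752: Saturday (leap)
1752 begins on a Saturday and is a leap year.

1752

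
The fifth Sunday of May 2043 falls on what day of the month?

31

May 1, 2043 is a Friday, so the first Sunday is the 3rd.
The fifth Sunday is 3 + 28 = 31.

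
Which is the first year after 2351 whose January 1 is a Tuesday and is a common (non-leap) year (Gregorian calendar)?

2357

Jan 1 advances by 2 weekdays after a leap year and by 1 after a common year.
2351: Jan 1 is Monday.
2352: Tuesday (leap)
2353: Thursday
2354: Friday
2355: Saturday
2356: Sunday (leap)
2357: Tuesday
2357 begins on a Tuesday and is a common year.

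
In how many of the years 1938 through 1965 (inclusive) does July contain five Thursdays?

July has 31 days; it has five Thursdays when Thursday falls among the first (month-length − 28) days — i.e. when July 1 is one of Thursday/Wednesday/Tuesday.
July 1 by year: 1938:Fri 1939:Sat 1940:Mon 1941:Tue✓ 1942:Wed✓ 1943:Thu✓ 1944:Sat 1945:Sun 1946:Mon 1947:Tue✓ 1948:Thu✓ 1949:Fri 1950:Sat 1951:Sun 1952:Tue✓ 1953:Wed✓ 1954:Thu✓ 1955:Fri 1956:Sun 1957:Mon 1958:Tue✓ 1959:Wed✓ 1960:Fri 1961:Sat 1962:Sun 1963:Mon 1964:Wed✓ 1965:Thu✓
Years with five Thursdays: 1941, 1942, 1943, 1947, 1948, 1952, 1953, 1954, 1958, 1959, 1964, 1965 → 12.

12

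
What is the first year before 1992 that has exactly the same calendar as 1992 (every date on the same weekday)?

1964

Two years share a calendar iff Jan 1 falls on the same weekday and both are leap or both are common. 1992: Jan 1 is Wednesday, leap year.
1991: Jan 1 Tuesday, common
1990: Jan 1 Monday, common
1989: Jan 1 Sunday, common
1988: Jan 1 Friday, leap
1987: Jan 1 Thursday, common
1986: Jan 1 Wednesday, common
1985: Jan 1 Tuesday, common
1984: Jan 1 Sunday, leap
1983: Jan 1 Saturday, common
1982: Jan 1 Friday, common
1981: Jan 1 Thursday, common
1980: Jan 1 Tuesday, leap
1979: Jan 1 Monday, common
1978: Jan 1 Sunday, common
1977: Jan 1 Saturday, common
1976: Jan 1 Thursday, leap
1975: Jan 1 Wednesday, common
1974: Jan 1 Tuesday, common
1973: Jan 1 Monday, common
1972: Jan 1 Saturday, leap
1971: Jan 1 Friday, common
1970: Jan 1 Thursday, common
1969: Jan 1 Wednesday, common
1968: Jan 1 Monday, leap
1967: Jan 1 Sunday, common
1966: Jan 1 Saturday, common
1965: Jan 1 Friday, common
1964: Jan 1 Wednesday, leap
1964 matches on both conditions.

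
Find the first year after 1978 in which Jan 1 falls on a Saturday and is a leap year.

Jan 1 advances by 2 weekdays after a leap year and by 1 after a common year.
1978: Jan 1 is Sunday.
1979: Monday
1980: Tuesday (leap)
1981: Thursday
1982: Friday
1983: Saturday
1984: Sunday (leap)
1985: Tuesday
1986: Wednesday
1987: Thursday
1988: Friday (leap)
1989: Sunday
1990: Monday
1991: Tuesday
1992: Wednesday (leap)
1993: Friday
1994: Saturday
1995: Sunday
1996: Monday (leap)
1997: Wednesday
1998: Thursday
1999: Friday
2000: Saturday (leap)
2000 begins on a Saturday and is a leap year.

2000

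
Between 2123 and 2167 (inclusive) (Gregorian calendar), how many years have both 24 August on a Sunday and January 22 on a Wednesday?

Check each year's weekday for 24 August and January 22:
  2123: Tue/Fri  2124: Thu/Sat  2125: Fri/Mon  2126: Sat/Tue  2127: Sun/Wed ✓  2128: Tue/Thu  2129: Wed/Sat  2130: Thu/Sun  2131: Fri/Mon  2132: Sun/Tue  2133: Mon/Thu  2134: Tue/Fri  2135: Wed/Sat  2136: Fri/Sun  …(17 more)…  2154: Sat/Tue  2155: Sun/Wed ✓  2156: Tue/Thu  2157: Wed/Sat  2158: Thu/Sun  2159: Fri/Mon  2160: Sun/Tue  2161: Mon/Thu  2162: Tue/Fri  2163: Wed/Sat  2164: Fri/Sun  2165: Sat/Tue  2166: Sun/Wed ✓  2167: Mon/Thu
Both conditions hold in: 2127, 2138, 2149, 2155, 2166 — 5.

5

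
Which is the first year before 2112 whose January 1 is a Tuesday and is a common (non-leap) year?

2109

Jan 1 advances by 2 weekdays after a leap year and by 1 after a common year.
2112: Jan 1 is Friday (leap).
2111: Thursday
2110: Wednesday
2109: Tuesday
2109 begins on a Tuesday and is a common year.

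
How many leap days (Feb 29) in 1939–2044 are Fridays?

Leap years in 1939–2044: 27 of them.
Feb 29 weekday advances by 5 (mod 7) from one leap year to the next four years later (or differs when a century non-leap intervenes).
Leap-day weekdays: 1940:Thu 1944:Tue 1948:Sun 1952:Fri✓ 1956:Wed 1960:Mon 1964:Sat 1968:Thu 1972:Tue 1976:Sun 1980:Fri✓ 1984:Wed 1988:Mon 1992:Sat 1996:Thu 2000:Tue 2004:Sun 2008:Fri✓ 2012:Wed 2016:Mon 2020:Sat 2024:Thu 2028:Tue 2032:Sun 2036:Fri✓ 2040:Wed 2044:Mon
Friday: 1952, 1980, 2008, 2036 → 4.

4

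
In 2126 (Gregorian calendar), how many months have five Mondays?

4

A month of length L has five Mondays iff its first Monday is on day ≤ L−28 (so day 1–3 in a 31-day month, 1–2 in a 30-day month, day 1 in a leap February).
Checking each month of 2126: Jan starts Tue (31d); Feb starts Fri (28d); Mar starts Fri (31d); Apr starts Mon (30d) ✓; May starts Wed (31d); Jun starts Sat (30d); Jul starts Mon (31d) ✓; Aug starts Thu (31d); Sep starts Sun (30d) ✓; Oct starts Tue (31d); Nov starts Fri (30d); Dec starts Sun (31d) ✓.
Five-Monday months: April, July, September, December → 4.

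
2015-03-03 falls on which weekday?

Tuesday

January 1, 2015 is a Thursday.
March 3 is day 62 of the year, i.e. 61 days after Jan 1.
61 mod 7 = 5, so advance 5 weekdays from Thursday: Tuesday.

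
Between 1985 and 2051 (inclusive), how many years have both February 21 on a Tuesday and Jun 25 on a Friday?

0

Check each year's weekday for February 21 and Jun 25:
  1985: Thu/Tue  1986: Fri/Wed  1987: Sat/Thu  1988: Sun/Sat  1989: Tue/Sun  1990: Wed/Mon  1991: Thu/Tue  1992: Fri/Thu  1993: Sun/Fri  1994: Mon/Sat  1995: Tue/Sun  1996: Wed/Tue  1997: Fri/Wed  1998: Sat/Thu  …(39 more)…  2038: Sun/Fri  2039: Mon/Sat  2040: Tue/Mon  2041: Thu/Tue  2042: Fri/Wed  2043: Sat/Thu  2044: Sun/Sat  2045: Tue/Sun  2046: Wed/Mon  2047: Thu/Tue  2048: Fri/Thu  2049: Sun/Fri  2050: Mon/Sat  2051: Tue/Sun
Both conditions hold in: no year — 0.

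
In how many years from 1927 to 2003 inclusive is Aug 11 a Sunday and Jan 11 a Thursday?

Check each year's weekday for Aug 11 and Jan 11:
  1927: Thu/Tue  1928: Sat/Wed  1929: Sun/Fri  1930: Mon/Sat  1931: Tue/Sun  1932: Thu/Mon  1933: Fri/Wed  1934: Sat/Thu  1935: Sun/Fri  1936: Tue/Sat  1937: Wed/Mon  1938: Thu/Tue  1939: Fri/Wed  1940: Sun/Thu ✓  …(49 more)…  1990: Sat/Thu  1991: Sun/Fri  1992: Tue/Sat  1993: Wed/Mon  1994: Thu/Tue  1995: Fri/Wed  1996: Sun/Thu ✓  1997: Mon/Sat  1998: Tue/Sun  1999: Wed/Mon  2000: Fri/Tue  2001: Sat/Thu  2002: Sun/Fri  2003: Mon/Sat
Both conditions hold in: 1940, 1968, 1996 — 3.

3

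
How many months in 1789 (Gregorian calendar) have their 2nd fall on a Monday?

Check the 2nd of each month of 1789: Jan 2: Fri, Feb 2: Mon, Mar 2: Mon, Apr 2: Thu, May 2: Sat, Jun 2: Tue, Jul 2: Thu, Aug 2: Sun, Sep 2: Wed, Oct 2: Fri, Nov 2: Mon, Dec 2: Wed.
Monday occurs in February, March, November — 3 months.

3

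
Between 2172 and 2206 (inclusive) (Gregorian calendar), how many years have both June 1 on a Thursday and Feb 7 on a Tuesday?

3

Check each year's weekday for June 1 and Feb 7:
  2172: Mon/Fri  2173: Tue/Sun  2174: Wed/Mon  2175: Thu/Tue ✓  2176: Sat/Wed  2177: Sun/Fri  2178: Mon/Sat  2179: Tue/Sun  2180: Thu/Mon  2181: Fri/Wed  2182: Sat/Thu  2183: Sun/Fri  2184: Tue/Sat  2185: Wed/Mon  …(7 more)…  2193: Sat/Thu  2194: Sun/Fri  2195: Mon/Sat  2196: Wed/Sun  2197: Thu/Tue ✓  2198: Fri/Wed  2199: Sat/Thu  2200: Sun/Fri  2201: Mon/Sat  2202: Tue/Sun  2203: Wed/Mon  2204: Fri/Tue  2205: Sat/Thu  2206: Sun/Fri
Both conditions hold in: 2175, 2186, 2197 — 3.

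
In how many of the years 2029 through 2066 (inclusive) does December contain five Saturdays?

December has 31 days; it has five Saturdays when Saturday falls among the first (month-length − 28) days — i.e. when December 1 is one of Saturday/Friday/Thursday.
December 1 by year: 2029:Sat✓ 2030:Sun 2031:Mon 2032:Wed 2033:Thu✓ 2034:Fri✓ 2035:Sat✓ 2036:Mon 2037:Tue 2038:Wed 2039:Thu✓ 2040:Sat✓ 2041:Sun 2042:Mon 2043:Tue …(8 more)… 2052:Sun 2053:Mon 2054:Tue 2055:Wed 2056:Fri✓ 2057:Sat✓ 2058:Sun 2059:Mon 2060:Wed 2061:Thu✓ 2062:Fri✓ 2063:Sat✓ 2064:Mon 2065:Tue 2066:Wed
Years with five Saturdays: 2029, 2033, 2034, 2035, 2039, 2040, 2044, 2045, 2046, 2050, 2051, 2056, 2057, 2061, 2062, 2063 → 16.

16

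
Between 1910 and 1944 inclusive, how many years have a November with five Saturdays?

10

November has 30 days; it has five Saturdays when Saturday falls among the first (month-length − 28) days — i.e. when November 1 is one of Saturday/Friday.
November 1 by year: 1910:Tue 1911:Wed 1912:Fri✓ 1913:Sat✓ 1914:Sun 1915:Mon 1916:Wed 1917:Thu 1918:Fri✓ 1919:Sat✓ 1920:Mon 1921:Tue 1922:Wed 1923:Thu 1924:Sat✓ …(5 more)… 1930:Sat✓ 1931:Sun 1932:Tue 1933:Wed 1934:Thu 1935:Fri✓ 1936:Sun 1937:Mon 1938:Tue 1939:Wed 1940:Fri✓ 1941:Sat✓ 1942:Sun 1943:Mon 1944:Wed
Years with five Saturdays: 1912, 1913, 1918, 1919, 1924, 1929, 1930, 1935, 1940, 1941 → 10.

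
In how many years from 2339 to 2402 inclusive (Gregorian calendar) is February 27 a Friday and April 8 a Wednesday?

Check each year's weekday for February 27 and April 8:
  2339: Mon/Sat  2340: Tue/Mon  2341: Thu/Tue  2342: Fri/Wed ✓  2343: Sat/Thu  2344: Sun/Sat  2345: Tue/Sun  2346: Wed/Mon  2347: Thu/Tue  2348: Fri/Thu  2349: Sun/Fri  2350: Mon/Sat  2351: Tue/Sun  2352: Wed/Tue  …(36 more)…  2389: Mon/Sat  2390: Tue/Sun  2391: Wed/Mon  2392: Thu/Wed  2393: Sat/Thu  2394: Sun/Fri  2395: Mon/Sat  2396: Tue/Mon  2397: Thu/Tue  2398: Fri/Wed ✓  2399: Sat/Thu  2400: Sun/Sat  2401: Tue/Sun  2402: Wed/Mon
Both conditions hold in: 2342, 2353, 2359, 2370, 2381, 2387, 2398 — 7.

7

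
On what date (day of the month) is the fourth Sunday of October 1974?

27

October 1, 1974 is a Tuesday, so the first Sunday is the 6th.
The fourth Sunday is 6 + 21 = 27.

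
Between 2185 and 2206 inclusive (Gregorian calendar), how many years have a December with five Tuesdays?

December has 31 days; it has five Tuesdays when Tuesday falls among the first (month-length − 28) days — i.e. when December 1 is one of Tuesday/Monday/Sunday.
December 1 by year: 2185:Thu 2186:Fri 2187:Sat 2188:Mon✓ 2189:Tue✓ 2190:Wed 2191:Thu 2192:Sat 2193:Sun✓ 2194:Mon✓ 2195:Tue✓ 2196:Thu 2197:Fri 2198:Sat 2199:Sun✓ 2200:Mon✓ 2201:Tue✓ 2202:Wed 2203:Thu 2204:Sat 2205:Sun✓ 2206:Mon✓
Years with five Tuesdays: 2188, 2189, 2193, 2194, 2195, 2199, 2200, 2201, 2205, 2206 → 10.

10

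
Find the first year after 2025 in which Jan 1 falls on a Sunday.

Jan 1 advances by 2 weekdays after a leap year and by 1 after a common year.
2025: Jan 1 is Wednesday.
2026: Thursday
2027: Friday
2028: Saturday (leap)
2029: Monday
2030: Tuesday
2031: Wednesday
2032: Thursday (leap)
2033: Saturday
2034: Sunday
2034 begins on a Sunday

2034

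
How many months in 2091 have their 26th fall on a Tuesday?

1

Check the 26th of each month of 2091: Jan 26: Fri, Feb 26: Mon, Mar 26: Mon, Apr 26: Thu, May 26: Sat, Jun 26: Tue, Jul 26: Thu, Aug 26: Sun, Sep 26: Wed, Oct 26: Fri, Nov 26: Mon, Dec 26: Wed.
Tuesday occurs in June — 1 month.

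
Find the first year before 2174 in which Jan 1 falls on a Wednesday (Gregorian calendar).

2172

Jan 1 advances by 2 weekdays after a leap year and by 1 after a common year.
2174: Jan 1 is Saturday.
2173: Friday
2172: Wednesday (leap)
2172 begins on a Wednesday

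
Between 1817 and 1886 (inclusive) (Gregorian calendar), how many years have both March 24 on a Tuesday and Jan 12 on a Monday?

Check each year's weekday for March 24 and Jan 12:
  1817: Mon/Sun  1818: Tue/Mon ✓  1819: Wed/Tue  1820: Fri/Wed  1821: Sat/Fri  1822: Sun/Sat  1823: Mon/Sun  1824: Wed/Mon  1825: Thu/Wed  1826: Fri/Thu  1827: Sat/Fri  1828: Mon/Sat  1829: Tue/Mon ✓  1830: Wed/Tue  …(42 more)…  1873: Mon/Sun  1874: Tue/Mon ✓  1875: Wed/Tue  1876: Fri/Wed  1877: Sat/Fri  1878: Sun/Sat  1879: Mon/Sun  1880: Wed/Mon  1881: Thu/Wed  1882: Fri/Thu  1883: Sat/Fri  1884: Mon/Sat  1885: Tue/Mon ✓  1886: Wed/Tue
Both conditions hold in: 1818, 1829, 1835, 1846, 1857, 1863, 1874, 1885 — 8.

8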